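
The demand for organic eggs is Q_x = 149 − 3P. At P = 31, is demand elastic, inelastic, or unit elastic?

elastic

At P = 31, Q_x = 56.
dQ_x/dP = −3.
Point elasticity E = (dQ_x/dP)·(P/Q_x) = -3 × 31/56 ≈ -1.661.
|E| ≈ 1.661 > 1, so demand is elastic.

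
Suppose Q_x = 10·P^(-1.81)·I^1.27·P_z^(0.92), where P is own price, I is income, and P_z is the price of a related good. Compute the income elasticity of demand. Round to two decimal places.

1.27

For a Cobb–Douglas (constant-elasticity) form Q_x = A·I^α·…, the elasticity with respect to I equals the exponent α at every point.
Here the exponent on I is 1.27, so the income elasticity of demand is 1.27.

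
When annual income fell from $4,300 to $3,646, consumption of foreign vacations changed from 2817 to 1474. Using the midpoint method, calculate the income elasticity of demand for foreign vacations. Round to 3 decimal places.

3.803

%ΔQ = (1474 − 2817)/[(2817+1474)/2] = -1343/2145.5 ≈ -0.6260.
%ΔI = (3,646 − 4,300)/[(4,300+3,646)/2] = -654/3973 ≈ -0.1646.
E_I = %ΔQ/%ΔI ≈ 3.803.
E_I > 1: normal good (luxury).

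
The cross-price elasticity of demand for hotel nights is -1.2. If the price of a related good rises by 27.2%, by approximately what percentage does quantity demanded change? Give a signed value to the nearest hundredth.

%ΔQ ≈ E × %ΔP_y = (-1.2) × (27.2%) = -32.64%.

-32.64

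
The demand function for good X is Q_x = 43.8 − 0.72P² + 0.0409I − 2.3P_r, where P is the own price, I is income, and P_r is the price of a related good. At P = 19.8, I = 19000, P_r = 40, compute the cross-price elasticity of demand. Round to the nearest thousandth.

-0.206

Evaluating quantity at (P, I, P_r) gives Q_x = 43.8 − 0.72(19.8)² + 0.0409(19000) − 2.3(40) = 43.8 − 282.2688 + 777.1 − 92 = 446.6312.
∂Q_x/∂P_r = −2.3, so E_xy = -2.3·(40/446.6312) ≈ -0.206.
E_xy < 0: the goods are complements.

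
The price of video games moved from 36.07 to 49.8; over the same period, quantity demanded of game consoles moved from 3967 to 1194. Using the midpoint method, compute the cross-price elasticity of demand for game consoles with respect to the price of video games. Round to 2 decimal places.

-3.36

%ΔQ_x = (1194 − 3967)/[(3967+1194)/2] = -2773/2580.5 ≈ -1.0746.
%ΔP_y = (49.8 − 36.07)/[(36.07+49.8)/2] ≈ 0.3198.
E_xy = -1.0746/0.3198 ≈ -3.36.
E_xy < 0, so game consoles and video games are complements.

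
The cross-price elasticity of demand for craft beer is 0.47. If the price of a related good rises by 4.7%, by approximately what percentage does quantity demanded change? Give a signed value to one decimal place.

2.2

%ΔQ ≈ E × %ΔP_y = (0.47) × (4.7%) ≈ 2.2%.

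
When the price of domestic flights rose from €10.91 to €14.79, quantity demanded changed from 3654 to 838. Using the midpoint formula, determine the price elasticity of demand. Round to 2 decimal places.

-4.15

%Δq = (838 − 3654)/[(3654 + 838)/2] = -2816/2246 ≈ -1.2538.
%Δp = (14.79 − 10.91)/[(10.91 + 14.79)/2] = 3.88/12.85 ≈ 0.3019.
Arc elasticity E = %Δq/%Δp ≈ -1.2538/0.3019 ≈ -4.15.
|E| > 1: demand is elastic over this range.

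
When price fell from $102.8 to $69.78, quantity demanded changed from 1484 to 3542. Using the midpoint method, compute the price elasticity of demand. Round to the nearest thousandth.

-2.140

%ΔQ = (3542 − 1484)/[(1484 + 3542)/2] = 2058/2513 ≈ 0.8189.
%Δp = (69.78 − 102.8)/[(102.8 + 69.78)/2] = -33.02/86.29 ≈ -0.3827.
Arc elasticity E = %ΔQ/%Δp ≈ 0.8189/-0.3827 ≈ -2.140.
|E| > 1: demand is elastic over this range.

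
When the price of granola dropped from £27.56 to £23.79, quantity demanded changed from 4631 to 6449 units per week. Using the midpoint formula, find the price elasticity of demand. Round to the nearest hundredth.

%ΔQ = (6449 − 4631)/[(4631 + 6449)/2] = 1818/5540 ≈ 0.3282.
%ΔP = (23.79 − 27.56)/[(27.56 + 23.79)/2] = -3.77/25.675 ≈ -0.1468.
Arc elasticity E = %ΔQ/%ΔP ≈ 0.3282/-0.1468 ≈ -2.23.
|E| > 1: demand is elastic over this range.

-2.23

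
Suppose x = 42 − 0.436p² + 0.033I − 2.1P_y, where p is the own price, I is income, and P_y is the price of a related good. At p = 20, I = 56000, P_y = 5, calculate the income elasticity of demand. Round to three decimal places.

1.084

x = 42 − 0.436(20)² + 0.033(56000) − 2.1(5) = 42 − 174.4 + 1848 − 10.5 = 1705.1.
∂x/∂I = +0.033, so E_I = 0.033·(56000/1705.1) ≈ 1.084.
E_I > 1: normal good (luxury).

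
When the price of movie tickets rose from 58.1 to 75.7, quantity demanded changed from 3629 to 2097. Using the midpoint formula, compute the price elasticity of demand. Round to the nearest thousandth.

-2.034

%ΔQ = (2097 − 3629)/[(3629 + 2097)/2] = -1532/2863 ≈ -0.5351.
%ΔP = (75.7 − 58.1)/[(58.1 + 75.7)/2] = 17.6/66.9 ≈ 0.2631.
Arc elasticity E = %ΔQ/%ΔP ≈ -0.5351/0.2631 ≈ -2.034.
|E| > 1: demand is elastic over this range.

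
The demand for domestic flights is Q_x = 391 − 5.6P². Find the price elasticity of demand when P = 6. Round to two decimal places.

At P = 6, Q_x = 189.4.
dQ_x/dP = −2·5.6·P = −67.2.
Point elasticity E = (dQ_x/dP)·(P/Q_x) = -67.2 × 6/189.4 ≈ -2.13.
|E| > 1, so demand is elastic at this price.

-2.13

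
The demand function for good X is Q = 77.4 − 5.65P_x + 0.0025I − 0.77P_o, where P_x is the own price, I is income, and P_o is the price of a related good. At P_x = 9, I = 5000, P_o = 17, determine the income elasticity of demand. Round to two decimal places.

At the given point, Q = 77.4 − 5.65(9) + 0.0025(5000) − 0.77(17) = 77.4 − 50.85 + 12.5 − 13.09 = 25.96.
∂Q/∂I = +0.0025, so E_I = 0.0025·(5000/25.96) ≈ 0.48.
E_I ∈ (0,1): normal good (necessity).

0.48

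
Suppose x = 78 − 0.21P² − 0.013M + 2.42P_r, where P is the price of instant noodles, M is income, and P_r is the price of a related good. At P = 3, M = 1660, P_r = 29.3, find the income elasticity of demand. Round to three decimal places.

-0.172

First evaluate x: 78 − 0.21(3)² − 0.013(1660) + 2.42(29.3) = 78 − 1.89 − 21.58 + 70.906 = 125.436.
∂x/∂M = −0.013, so E_I = -0.013·(1660/125.436) ≈ -0.172.
E_I < 0: inferior good.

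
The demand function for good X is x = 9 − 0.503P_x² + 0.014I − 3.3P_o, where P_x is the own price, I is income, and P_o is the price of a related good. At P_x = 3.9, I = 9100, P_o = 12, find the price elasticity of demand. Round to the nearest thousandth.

At the given point, x = 9 − 0.503(3.9)² + 0.014(9100) − 3.3(12) = 9 − 7.6506 + 127.4 − 39.6 = 89.1494.
∂x/∂P_x = −2·0.503·P_x = -3.9234, so E_p = -3.9234·(3.9/89.1494) ≈ -0.172.
|E_p| < 1: demand is inelastic.

-0.172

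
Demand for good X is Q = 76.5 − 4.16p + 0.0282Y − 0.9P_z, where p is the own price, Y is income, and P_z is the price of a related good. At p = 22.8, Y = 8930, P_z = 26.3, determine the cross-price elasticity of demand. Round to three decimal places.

Q = 76.5 − 4.16(22.8) + 0.0282(8930) − 0.9(26.3) = 76.5 − 94.848 + 251.826 − 23.67 = 209.808.
∂Q/∂P_z = −0.9, so E_xy = -0.9·(26.3/209.808) ≈ -0.113.
E_xy < 0: the goods are complements.

-0.113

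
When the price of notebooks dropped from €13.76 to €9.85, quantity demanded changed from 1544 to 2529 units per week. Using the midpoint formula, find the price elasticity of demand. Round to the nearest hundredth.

%ΔQ = (2529 − 1544)/[(1544 + 2529)/2] = 985/2036.5 ≈ 0.4837.
%Δp = (9.85 − 13.76)/[(13.76 + 9.85)/2] = -3.91/11.805 ≈ -0.3312.
Arc elasticity E = %ΔQ/%Δp ≈ 0.4837/-0.3312 ≈ -1.46.
|E| > 1: demand is elastic over this range.

-1.46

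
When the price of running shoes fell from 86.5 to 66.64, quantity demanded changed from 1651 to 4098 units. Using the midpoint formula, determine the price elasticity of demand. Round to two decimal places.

%ΔQ = (4098 − 1651)/[(1651 + 4098)/2] = 2447/2874.5 ≈ 0.8513.
%Δp = (66.64 − 86.5)/[(86.5 + 66.64)/2] = -19.86/76.57 ≈ -0.2594.
Arc elasticity E = %ΔQ/%Δp ≈ 0.8513/-0.2594 ≈ -3.28.
|E| > 1: demand is elastic over this range.

-3.28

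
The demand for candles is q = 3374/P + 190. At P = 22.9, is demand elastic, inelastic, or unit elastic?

inelastic

At P = 22.9, q = 337.3362.
dq/dP = −3374/P² = −6.4339.
Point elasticity E = (dq/dP)·(P/q) = -6.4339 × 22.9/337.3362 ≈ -0.437.
|E| ≈ 0.437 < 1, so demand is inelastic.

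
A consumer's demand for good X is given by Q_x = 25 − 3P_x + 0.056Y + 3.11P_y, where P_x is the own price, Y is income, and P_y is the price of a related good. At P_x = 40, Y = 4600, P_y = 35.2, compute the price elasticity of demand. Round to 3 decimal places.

-0.441

Substituting, Q_x = 25 − 3(40) + 0.056(4600) + 3.11(35.2) = 25 − 120 + 257.6 + 109.472 = 272.072.
∂Q_x/∂P_x = −3, so E_p = (−3)·(40/272.072) ≈ -0.441.
|E_p| < 1: demand is inelastic.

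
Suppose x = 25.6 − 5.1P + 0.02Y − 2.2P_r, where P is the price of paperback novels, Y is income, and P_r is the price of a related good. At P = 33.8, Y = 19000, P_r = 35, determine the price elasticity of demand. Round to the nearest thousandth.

Evaluating quantity at (P, Y, P_r) gives x = 25.6 − 5.1(33.8) + 0.02(19000) − 2.2(35) = 25.6 − 172.38 + 380 − 77 = 156.22.
∂x/∂P = −5.1, so E_p = (−5.1)·(33.8/156.22) ≈ -1.103.
|E_p| > 1: demand is elastic.

-1.103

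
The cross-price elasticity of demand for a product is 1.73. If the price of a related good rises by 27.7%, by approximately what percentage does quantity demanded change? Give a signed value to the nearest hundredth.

%ΔQ ≈ E × %ΔP_y = (1.73) × (27.7%) ≈ 47.92%.

47.92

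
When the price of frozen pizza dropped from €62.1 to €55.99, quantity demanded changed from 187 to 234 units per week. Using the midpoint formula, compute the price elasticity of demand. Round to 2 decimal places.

-2.16

%Δq = (234 − 187)/[(187 + 234)/2] = 47/210.5 ≈ 0.2233.
%ΔP = (55.99 − 62.1)/[(62.1 + 55.99)/2] = -6.11/59.045 ≈ -0.1035.
Arc elasticity E = %Δq/%ΔP ≈ 0.2233/-0.1035 ≈ -2.16.
|E| > 1: demand is elastic over this range.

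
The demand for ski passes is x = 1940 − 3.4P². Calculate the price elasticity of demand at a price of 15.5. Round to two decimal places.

At P = 15.5, x = 1123.15.
dx/dP = −2·3.4·P = −105.4.
Point elasticity E = (dx/dP)·(P/x) = -105.4 × 15.5/1123.15 ≈ -1.45.
|E| > 1, so demand is elastic at this price.

-1.45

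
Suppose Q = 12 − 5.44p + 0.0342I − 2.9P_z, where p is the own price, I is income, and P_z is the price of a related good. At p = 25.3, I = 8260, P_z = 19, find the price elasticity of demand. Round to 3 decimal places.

At the given point, Q = 12 − 5.44(25.3) + 0.0342(8260) − 2.9(19) = 12 − 137.632 + 282.492 − 55.1 = 101.76.
∂Q/∂p = −5.44, so E_p = (−5.44)·(25.3/101.76) ≈ -1.353.
|E_p| > 1: demand is elastic.

-1.353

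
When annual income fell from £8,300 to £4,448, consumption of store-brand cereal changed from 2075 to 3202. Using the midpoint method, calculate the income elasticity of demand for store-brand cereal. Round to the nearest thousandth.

-0.707

%ΔQ = (3202 − 2075)/[(2075+3202)/2] = 1127/2638.5 ≈ 0.4271.
%ΔY = (4,448 − 8,300)/[(8,300+4,448)/2] = -3852/6374 ≈ -0.6043.
E_I = %ΔQ/%ΔY ≈ -0.707.
E_I < 0: inferior good.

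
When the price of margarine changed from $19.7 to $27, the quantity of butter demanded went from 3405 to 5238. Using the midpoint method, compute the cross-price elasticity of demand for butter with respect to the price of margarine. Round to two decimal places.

%ΔQ_x = (5238 − 3405)/[(3405+5238)/2] = 1833/4321.5 ≈ 0.4242.
%ΔP_y = (27 − 19.7)/[(19.7+27)/2] ≈ 0.3126.
E_xy = 0.4242/0.3126 ≈ 1.36.
E_xy > 0, so butter and margarine are substitutes.

1.36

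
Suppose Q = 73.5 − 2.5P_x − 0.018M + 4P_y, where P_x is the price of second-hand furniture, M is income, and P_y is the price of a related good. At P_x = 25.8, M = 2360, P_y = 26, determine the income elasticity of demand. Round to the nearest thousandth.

First evaluate Q: 73.5 − 2.5(25.8) − 0.018(2360) + 4(26) = 73.5 − 64.5 − 42.48 + 104 = 70.52.
∂Q/∂M = −0.018, so E_I = -0.018·(2360/70.52) ≈ -0.602.
E_I < 0: inferior good.

-0.602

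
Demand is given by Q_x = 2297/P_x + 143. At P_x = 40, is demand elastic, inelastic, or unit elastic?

inelastic

At P_x = 40, Q_x = 200.425.
dQ_x/dP_x = −2297/P_x² = −1.4356.
Point elasticity E = (dQ_x/dP_x)·(P_x/Q_x) = -1.4356 × 40/200.425 ≈ -0.287.
|E| ≈ 0.287 < 1, so demand is inelastic.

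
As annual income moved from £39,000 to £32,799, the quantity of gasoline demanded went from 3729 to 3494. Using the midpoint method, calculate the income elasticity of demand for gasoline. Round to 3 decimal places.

%ΔQ = (3494 − 3729)/[(3729+3494)/2] = -235/3611.5 ≈ -0.0651.
%ΔI = (32,799 − 39,000)/[(39,000+32,799)/2] = -6201/35899.5 ≈ -0.1727.
E_I = %ΔQ/%ΔI ≈ 0.377.
E_I ∈ (0,1): normal good (necessity).

0.377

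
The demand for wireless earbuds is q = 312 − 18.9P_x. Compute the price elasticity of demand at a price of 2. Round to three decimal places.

At P_x = 2, q = 274.2.
dq/dP_x = −18.9.
Point elasticity E = (dq/dP_x)·(P_x/q) = -18.9 × 2/274.2 ≈ -0.138.
|E| < 1, so demand is inelastic at this price.

-0.138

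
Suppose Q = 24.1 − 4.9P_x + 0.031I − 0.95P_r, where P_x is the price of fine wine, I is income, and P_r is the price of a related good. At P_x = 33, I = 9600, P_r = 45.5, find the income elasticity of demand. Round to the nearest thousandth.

Q = 24.1 − 4.9(33) + 0.031(9600) − 0.95(45.5) = 24.1 − 161.7 + 297.6 − 43.225 = 116.775.
∂Q/∂I = +0.031, so E_I = 0.031·(9600/116.775) ≈ 2.548.
E_I > 1: normal good (luxury).

2.548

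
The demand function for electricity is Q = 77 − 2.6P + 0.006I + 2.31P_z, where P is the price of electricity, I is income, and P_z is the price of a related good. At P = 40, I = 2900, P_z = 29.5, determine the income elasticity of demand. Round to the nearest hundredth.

0.30

First evaluate Q: 77 − 2.6(40) + 0.006(2900) + 2.31(29.5) = 77 − 104 + 17.4 + 68.145 = 58.545.
∂Q/∂I = +0.006, so E_I = 0.006·(2900/58.545) ≈ 0.30.
E_I ∈ (0,1): normal good (necessity).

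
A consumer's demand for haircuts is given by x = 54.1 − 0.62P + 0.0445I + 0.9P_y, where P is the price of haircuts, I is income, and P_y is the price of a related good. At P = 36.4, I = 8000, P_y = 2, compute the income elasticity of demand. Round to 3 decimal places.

0.914

Substituting, x = 54.1 − 0.62(36.4) + 0.0445(8000) + 0.9(2) = 54.1 − 22.568 + 356 + 1.8 = 389.332.
∂x/∂I = +0.0445, so E_I = 0.0445·(8000/389.332) ≈ 0.914.
E_I ∈ (0,1): normal good (necessity).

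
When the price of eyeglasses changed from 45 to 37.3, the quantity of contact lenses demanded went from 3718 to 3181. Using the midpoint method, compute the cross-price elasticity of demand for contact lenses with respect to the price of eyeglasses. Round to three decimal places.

%ΔQ_x = (3181 − 3718)/[(3718+3181)/2] = -537/3449.5 ≈ -0.1557.
%ΔP_y = (37.3 − 45)/[(45+37.3)/2] ≈ -0.1871.
E_xy = -0.1557/-0.1871 ≈ 0.832.
E_xy > 0, so contact lenses and eyeglasses are substitutes.

0.832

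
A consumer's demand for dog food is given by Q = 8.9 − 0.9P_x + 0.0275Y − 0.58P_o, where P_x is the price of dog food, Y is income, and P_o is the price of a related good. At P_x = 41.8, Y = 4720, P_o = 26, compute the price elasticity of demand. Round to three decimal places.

-0.437

Q = 8.9 − 0.9(41.8) + 0.0275(4720) − 0.58(26) = 8.9 − 37.62 + 129.8 − 15.08 = 86.
∂Q/∂P_x = −0.9, so E_p = (−0.9)·(41.8/86) ≈ -0.437.
|E_p| < 1: demand is inelastic.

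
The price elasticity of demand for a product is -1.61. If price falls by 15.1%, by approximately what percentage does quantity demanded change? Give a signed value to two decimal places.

24.31

%ΔQ ≈ E × %ΔP = (-1.61) × (-15.1%) ≈ 24.31%.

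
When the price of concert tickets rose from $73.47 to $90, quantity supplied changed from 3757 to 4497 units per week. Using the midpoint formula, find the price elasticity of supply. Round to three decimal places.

%Δq = (4497 − 3757)/[(3757 + 4497)/2] = 740/4127 ≈ 0.1793.
%ΔP = (90 − 73.47)/[(73.47 + 90)/2] = 16.53/81.735 ≈ 0.2022.
Arc elasticity E = %Δq/%ΔP ≈ 0.1793/0.2022 ≈ 0.887.
|E| < 1: supply is inelastic over this range.

0.887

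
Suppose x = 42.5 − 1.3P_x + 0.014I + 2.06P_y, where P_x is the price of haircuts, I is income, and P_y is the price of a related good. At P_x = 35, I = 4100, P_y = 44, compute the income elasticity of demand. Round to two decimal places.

At the given point, x = 42.5 − 1.3(35) + 0.014(4100) + 2.06(44) = 42.5 − 45.5 + 57.4 + 90.64 = 145.04.
∂x/∂I = +0.014, so E_I = 0.014·(4100/145.04) ≈ 0.40.
E_I ∈ (0,1): normal good (necessity).

0.40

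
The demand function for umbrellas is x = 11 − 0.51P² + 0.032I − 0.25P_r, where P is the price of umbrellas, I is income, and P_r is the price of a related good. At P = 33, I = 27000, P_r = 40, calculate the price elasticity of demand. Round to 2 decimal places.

-3.59

First evaluate x: 11 − 0.51(33)² + 0.032(27000) − 0.25(40) = 11 − 555.39 + 864 − 10 = 309.61.
∂x/∂P = −2·0.51·P = -33.66, so E_p = -33.66·(33/309.61) ≈ -3.59.
|E_p| > 1: demand is elastic.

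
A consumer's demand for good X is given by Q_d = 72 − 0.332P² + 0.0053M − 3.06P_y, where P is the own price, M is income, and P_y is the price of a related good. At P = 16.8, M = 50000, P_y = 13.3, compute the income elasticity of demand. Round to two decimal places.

1.31

Q_d = 72 − 0.332(16.8)² + 0.0053(50000) − 3.06(13.3) = 72 − 93.7037 + 265 − 40.698 = 202.5983.
∂Q_d/∂M = +0.0053, so E_I = 0.0053·(50000/202.5983) ≈ 1.31.
E_I > 1: normal good (luxury).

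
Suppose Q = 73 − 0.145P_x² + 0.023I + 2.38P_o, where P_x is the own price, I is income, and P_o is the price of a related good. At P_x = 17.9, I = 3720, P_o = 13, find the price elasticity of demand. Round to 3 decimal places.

-0.650

Q = 73 − 0.145(17.9)² + 0.023(3720) + 2.38(13) = 73 − 46.4595 + 85.56 + 30.94 = 143.0406.
∂Q/∂P_x = −2·0.145·P_x = -5.191, so E_p = -5.191·(17.9/143.0406) ≈ -0.650.
|E_p| < 1: demand is inelastic.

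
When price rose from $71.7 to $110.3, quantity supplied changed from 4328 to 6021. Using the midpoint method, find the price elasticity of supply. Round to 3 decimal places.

%ΔQ = (6021 − 4328)/[(4328 + 6021)/2] = 1693/5174.5 ≈ 0.3272.
%Δp = (110.3 − 71.7)/[(71.7 + 110.3)/2] = 38.6/91 ≈ 0.4242.
Arc elasticity E = %ΔQ/%Δp ≈ 0.3272/0.4242 ≈ 0.771.
|E| < 1: supply is inelastic over this range.

0.771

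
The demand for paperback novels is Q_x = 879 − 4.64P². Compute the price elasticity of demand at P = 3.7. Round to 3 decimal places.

At P = 3.7, Q_x = 815.4784.
dQ_x/dP = −2·4.64·P = −34.336.
Point elasticity E = (dQ_x/dP)·(P/Q_x) = -34.336 × 3.7/815.4784 ≈ -0.156.
|E| < 1, so demand is inelastic at this price.

-0.156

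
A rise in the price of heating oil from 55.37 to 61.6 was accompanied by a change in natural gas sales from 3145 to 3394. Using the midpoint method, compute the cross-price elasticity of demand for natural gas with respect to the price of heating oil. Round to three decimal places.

0.715

%ΔQ_x = (3394 − 3145)/[(3145+3394)/2] = 249/3269.5 ≈ 0.0762.
%ΔP_y = (61.6 − 55.37)/[(55.37+61.6)/2] ≈ 0.1065.
E_xy = 0.0762/0.1065 ≈ 0.715.
E_xy > 0, so natural gas and heating oil are substitutes.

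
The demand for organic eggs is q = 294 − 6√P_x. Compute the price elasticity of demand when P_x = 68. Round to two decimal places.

-0.10

At P_x = 68, q = 244.5227.
dq/dP_x = −6/(2√P_x) = −6/(2·8.2462).
Point elasticity E = (dq/dP_x)·(P_x/q) = -0.3638 × 68/244.5227 ≈ -0.10.
|E| < 1, so demand is inelastic at this price.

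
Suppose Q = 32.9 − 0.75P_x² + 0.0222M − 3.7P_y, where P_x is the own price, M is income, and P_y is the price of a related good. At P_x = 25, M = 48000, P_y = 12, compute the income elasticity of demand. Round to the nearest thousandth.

1.820

Q = 32.9 − 0.75(25)² + 0.0222(48000) − 3.7(12) = 32.9 − 468.75 + 1065.6 − 44.4 = 585.35.
∂Q/∂M = +0.0222, so E_I = 0.0222·(48000/585.35) ≈ 1.820.
E_I > 1: normal good (luxury).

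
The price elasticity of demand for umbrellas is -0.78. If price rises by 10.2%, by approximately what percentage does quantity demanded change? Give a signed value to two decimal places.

%ΔQ ≈ E × %ΔP = (-0.78) × (10.2%) ≈ -7.96%.

-7.96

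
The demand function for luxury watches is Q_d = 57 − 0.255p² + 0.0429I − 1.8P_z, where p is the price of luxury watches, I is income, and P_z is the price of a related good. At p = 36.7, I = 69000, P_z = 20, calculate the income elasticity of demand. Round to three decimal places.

1.122

Substituting, Q_d = 57 − 0.255(36.7)² + 0.0429(69000) − 1.8(20) = 57 − 343.457 + 2960.1 − 36 = 2637.6431.
∂Q_d/∂I = +0.0429, so E_I = 0.0429·(69000/2637.6431) ≈ 1.122.
E_I > 1: normal good (luxury).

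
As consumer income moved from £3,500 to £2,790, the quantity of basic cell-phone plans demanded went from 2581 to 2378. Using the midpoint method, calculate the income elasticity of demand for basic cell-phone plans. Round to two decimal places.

0.36

%ΔQ = (2378 − 2581)/[(2581+2378)/2] = -203/2479.5 ≈ -0.0819.
%ΔM = (2,790 − 3,500)/[(3,500+2,790)/2] = -710/3145 ≈ -0.2258.
E_I = %ΔQ/%ΔM ≈ 0.36.
E_I ∈ (0,1): normal good (necessity).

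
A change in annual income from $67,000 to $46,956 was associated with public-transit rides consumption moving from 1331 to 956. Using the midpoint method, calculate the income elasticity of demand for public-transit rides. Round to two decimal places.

0.93

%ΔQ = (956 − 1331)/[(1331+956)/2] = -375/1143.5 ≈ -0.3279.
%ΔY = (46,956 − 67,000)/[(67,000+46,956)/2] = -20044/56978 ≈ -0.3518.
E_I = %ΔQ/%ΔY ≈ 0.93.
E_I ∈ (0,1): normal good (necessity).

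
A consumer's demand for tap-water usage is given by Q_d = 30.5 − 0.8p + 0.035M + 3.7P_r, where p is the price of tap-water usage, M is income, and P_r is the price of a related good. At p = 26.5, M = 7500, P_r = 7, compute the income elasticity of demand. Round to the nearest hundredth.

0.88

At the given point, Q_d = 30.5 − 0.8(26.5) + 0.035(7500) + 3.7(7) = 30.5 − 21.2 + 262.5 + 25.9 = 297.7.
∂Q_d/∂M = +0.035, so E_I = 0.035·(7500/297.7) ≈ 0.88.
E_I ∈ (0,1): normal good (necessity).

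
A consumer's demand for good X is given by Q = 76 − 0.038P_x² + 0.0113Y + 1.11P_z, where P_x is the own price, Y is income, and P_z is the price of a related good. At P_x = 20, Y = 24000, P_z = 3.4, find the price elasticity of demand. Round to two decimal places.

-0.09

At the given point, Q = 76 − 0.038(20)² + 0.0113(24000) + 1.11(3.4) = 76 − 15.2 + 271.2 + 3.774 = 335.774.
∂Q/∂P_x = −2·0.038·P_x = -1.52, so E_p = -1.52·(20/335.774) ≈ -0.09.
|E_p| < 1: demand is inelastic.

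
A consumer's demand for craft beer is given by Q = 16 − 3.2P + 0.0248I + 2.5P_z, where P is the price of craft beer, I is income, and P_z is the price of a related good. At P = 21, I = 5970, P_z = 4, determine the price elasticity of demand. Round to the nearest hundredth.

Substituting, Q = 16 − 3.2(21) + 0.0248(5970) + 2.5(4) = 16 − 67.2 + 148.056 + 10 = 106.856.
∂Q/∂P = −3.2, so E_p = (−3.2)·(21/106.856) ≈ -0.63.
|E_p| < 1: demand is inelastic.

-0.63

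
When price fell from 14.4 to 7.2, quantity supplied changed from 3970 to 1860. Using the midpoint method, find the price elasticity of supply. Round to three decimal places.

1.086

%ΔQ = (1860 − 3970)/[(3970 + 1860)/2] = -2110/2915 ≈ -0.7238.
%Δp = (7.2 − 14.4)/[(14.4 + 7.2)/2] = -7.2/10.8 ≈ -0.6667.
Arc elasticity E = %ΔQ/%Δp ≈ -0.7238/-0.6667 ≈ 1.086.
|E| > 1: supply is elastic over this range.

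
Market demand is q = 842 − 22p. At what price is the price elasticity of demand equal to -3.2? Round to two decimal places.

29.16

Set −bp/(a − bp) = −3.2 ⇒ bp = 3.2(a − bp) ⇒ bp(1+3.2) = 3.2·a.
p = 3.2·842/(22·4.2) ≈ 29.16.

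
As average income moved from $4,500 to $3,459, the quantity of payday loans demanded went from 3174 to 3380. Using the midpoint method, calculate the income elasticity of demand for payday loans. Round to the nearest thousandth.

-0.240

%ΔQ = (3380 − 3174)/[(3174+3380)/2] = 206/3277 ≈ 0.0629.
%ΔI = (3,459 − 4,500)/[(4,500+3,459)/2] = -1041/3979.5 ≈ -0.2616.
E_I = %ΔQ/%ΔI ≈ -0.240.
E_I < 0: inferior good.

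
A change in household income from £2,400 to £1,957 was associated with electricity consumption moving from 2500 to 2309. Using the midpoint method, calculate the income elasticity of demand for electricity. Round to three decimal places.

%ΔQ = (2309 − 2500)/[(2500+2309)/2] = -191/2404.5 ≈ -0.0794.
%ΔY = (1,957 − 2,400)/[(2,400+1,957)/2] = -443/2178.5 ≈ -0.2034.
E_I = %ΔQ/%ΔY ≈ 0.391.
E_I ∈ (0,1): normal good (necessity).

0.391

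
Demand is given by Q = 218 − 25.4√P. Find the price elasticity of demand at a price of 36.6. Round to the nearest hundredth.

At P = 36.6, Q = 64.3352.
dQ/dP = −25.4/(2√P) = −25.4/(2·6.0498).
Point elasticity E = (dQ/dP)·(P/Q) = -2.0992 × 36.6/64.3352 ≈ -1.19.
|E| > 1, so demand is elastic at this price.

-1.19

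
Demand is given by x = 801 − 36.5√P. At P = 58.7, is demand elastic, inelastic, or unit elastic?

inelastic

At P = 58.7, x = 521.3519.
dx/dP = −36.5/(2√P) = −36.5/(2·7.6616).
Point elasticity E = (dx/dP)·(P/x) = -2.382 × 58.7/521.3519 ≈ -0.268.
|E| ≈ 0.268 < 1, so demand is inelastic.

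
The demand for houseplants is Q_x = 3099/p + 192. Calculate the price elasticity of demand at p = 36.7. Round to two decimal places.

At p = 36.7, Q_x = 276.4414.
dQ_x/dp = −3099/p² = −2.3009.
Point elasticity E = (dQ_x/dp)·(p/Q_x) = -2.3009 × 36.7/276.4414 ≈ -0.31.
|E| < 1, so demand is inelastic at this price.

-0.31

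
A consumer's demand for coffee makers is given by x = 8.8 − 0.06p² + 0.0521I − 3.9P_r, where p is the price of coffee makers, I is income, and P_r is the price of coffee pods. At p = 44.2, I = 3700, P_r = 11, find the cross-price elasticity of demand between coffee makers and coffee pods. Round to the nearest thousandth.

-1.035

Evaluating quantity at (p, I, P_r) gives x = 8.8 − 0.06(44.2)² + 0.0521(3700) − 3.9(11) = 8.8 − 117.2184 + 192.77 − 42.9 = 41.4516.
∂x/∂P_r = −3.9, so E_xy = -3.9·(11/41.4516) ≈ -1.035.
E_xy < 0: the goods are complements.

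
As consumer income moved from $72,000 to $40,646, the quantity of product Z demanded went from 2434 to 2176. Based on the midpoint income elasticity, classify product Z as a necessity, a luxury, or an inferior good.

%ΔQ = (2176 − 2434)/[(2434+2176)/2] = -258/2305 ≈ -0.1119.
%ΔM = (40,646 − 72,000)/[(72,000+40,646)/2] = -31354/56323 ≈ -0.5567.
E_I = %ΔQ/%ΔM ≈ 0.201.
E_I ∈ (0,1): normal good (necessity).

necessity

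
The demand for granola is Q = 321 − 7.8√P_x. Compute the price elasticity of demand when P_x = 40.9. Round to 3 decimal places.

At P_x = 40.9, Q = 271.1166.
dQ/dP_x = −7.8/(2√P_x) = −7.8/(2·6.3953).
Point elasticity E = (dQ/dP_x)·(P_x/Q) = -0.6098 × 40.9/271.1166 ≈ -0.092.
|E| < 1, so demand is inelastic at this price.

-0.092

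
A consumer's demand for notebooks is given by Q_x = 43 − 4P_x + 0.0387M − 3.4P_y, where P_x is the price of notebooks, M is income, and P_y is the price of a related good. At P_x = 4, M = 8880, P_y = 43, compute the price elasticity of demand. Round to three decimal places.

-0.071

At the given point, Q_x = 43 − 4(4) + 0.0387(8880) − 3.4(43) = 43 − 16 + 343.656 − 146.2 = 224.456.
∂Q_x/∂P_x = −4, so E_p = (−4)·(4/224.456) ≈ -0.071.
|E_p| < 1: demand is inelastic.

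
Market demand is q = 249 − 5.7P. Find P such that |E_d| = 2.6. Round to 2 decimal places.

31.55

Set −bP/(a − bP) = −2.6 ⇒ bP = 2.6(a − bP) ⇒ bP(1+2.6) = 2.6·a.
P = 2.6·249/(5.7·3.6) ≈ 31.55.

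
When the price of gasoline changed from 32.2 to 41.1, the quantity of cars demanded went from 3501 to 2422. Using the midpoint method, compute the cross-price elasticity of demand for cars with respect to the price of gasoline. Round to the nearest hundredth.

-1.50

%ΔQ_x = (2422 − 3501)/[(3501+2422)/2] = -1079/2961.5 ≈ -0.3643.
%ΔP_y = (41.1 − 32.2)/[(32.2+41.1)/2] ≈ 0.2428.
E_xy = -0.3643/0.2428 ≈ -1.50.
E_xy < 0, so cars and gasoline are complements.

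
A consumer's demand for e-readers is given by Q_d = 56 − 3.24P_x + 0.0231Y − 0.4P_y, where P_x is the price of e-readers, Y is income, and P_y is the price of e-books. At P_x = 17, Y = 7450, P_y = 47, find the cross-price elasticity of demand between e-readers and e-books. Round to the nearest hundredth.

At the given point, Q_d = 56 − 3.24(17) + 0.0231(7450) − 0.4(47) = 56 − 55.08 + 172.095 − 18.8 = 154.215.
∂Q_d/∂P_y = −0.4, so E_xy = -0.4·(47/154.215) ≈ -0.12.
E_xy < 0: the goods are complements.

-0.12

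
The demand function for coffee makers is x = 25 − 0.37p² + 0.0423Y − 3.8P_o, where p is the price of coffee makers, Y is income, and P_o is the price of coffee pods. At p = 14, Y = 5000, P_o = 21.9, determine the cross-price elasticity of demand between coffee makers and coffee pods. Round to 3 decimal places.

-1.030

Substituting, x = 25 − 0.37(14)² + 0.0423(5000) − 3.8(21.9) = 25 − 72.52 + 211.5 − 83.22 = 80.76.
∂x/∂P_o = −3.8, so E_xy = -3.8·(21.9/80.76) ≈ -1.030.
E_xy < 0: the goods are complements.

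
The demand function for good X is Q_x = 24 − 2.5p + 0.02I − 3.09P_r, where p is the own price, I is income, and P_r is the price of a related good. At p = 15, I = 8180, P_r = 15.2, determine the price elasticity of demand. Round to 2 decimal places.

At the given point, Q_x = 24 − 2.5(15) + 0.02(8180) − 3.09(15.2) = 24 − 37.5 + 163.6 − 46.968 = 103.132.
∂Q_x/∂p = −2.5, so E_p = (−2.5)·(15/103.132) ≈ -0.36.
|E_p| < 1: demand is inelastic.

-0.36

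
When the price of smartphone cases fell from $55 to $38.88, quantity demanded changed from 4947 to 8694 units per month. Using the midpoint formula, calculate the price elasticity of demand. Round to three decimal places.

-1.600

%Δq = (8694 − 4947)/[(4947 + 8694)/2] = 3747/6820.5 ≈ 0.5494.
%ΔP = (38.88 − 55)/[(55 + 38.88)/2] = -16.12/46.94 ≈ -0.3434.
Arc elasticity E = %Δq/%ΔP ≈ 0.5494/-0.3434 ≈ -1.600.
|E| > 1: demand is elastic over this range.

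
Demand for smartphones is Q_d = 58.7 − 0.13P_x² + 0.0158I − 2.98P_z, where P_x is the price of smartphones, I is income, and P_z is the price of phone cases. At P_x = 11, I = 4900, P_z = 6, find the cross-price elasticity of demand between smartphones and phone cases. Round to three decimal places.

-0.174

Q_d = 58.7 − 0.13(11)² + 0.0158(4900) − 2.98(6) = 58.7 − 15.73 + 77.42 − 17.88 = 102.51.
∂Q_d/∂P_z = −2.98, so E_xy = -2.98·(6/102.51) ≈ -0.174.
E_xy < 0: the goods are complements.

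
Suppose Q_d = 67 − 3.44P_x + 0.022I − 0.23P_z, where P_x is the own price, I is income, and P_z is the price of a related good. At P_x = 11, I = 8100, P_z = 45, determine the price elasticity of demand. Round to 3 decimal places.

-0.192

Q_d = 67 − 3.44(11) + 0.022(8100) − 0.23(45) = 67 − 37.84 + 178.2 − 10.35 = 197.01.
∂Q_d/∂P_x = −3.44, so E_p = (−3.44)·(11/197.01) ≈ -0.192.
|E_p| < 1: demand is inelastic.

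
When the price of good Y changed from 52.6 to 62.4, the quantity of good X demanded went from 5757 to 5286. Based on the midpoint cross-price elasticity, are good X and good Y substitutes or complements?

complements

%ΔQ_x = (5286 − 5757)/[(5757+5286)/2] = -471/5521.5 ≈ -0.0853.
%ΔP_y = (62.4 − 52.6)/[(52.6+62.4)/2] ≈ 0.1704.
E_xy = -0.0853/0.1704 ≈ -0.501.
E_xy < 0, so the goods are complements.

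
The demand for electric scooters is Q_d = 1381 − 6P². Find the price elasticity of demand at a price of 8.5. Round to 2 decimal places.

At P = 8.5, Q_d = 947.5.
dQ_d/dP = −2·6·P = −102.
Point elasticity E = (dQ_d/dP)·(P/Q_d) = -102 × 8.5/947.5 ≈ -0.92.
|E| < 1, so demand is inelastic at this price.

-0.92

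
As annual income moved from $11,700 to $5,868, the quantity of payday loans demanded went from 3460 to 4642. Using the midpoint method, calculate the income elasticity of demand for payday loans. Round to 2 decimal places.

-0.44

%ΔQ = (4642 − 3460)/[(3460+4642)/2] = 1182/4051 ≈ 0.2918.
%ΔI = (5,868 − 11,700)/[(11,700+5,868)/2] = -5832/8784 ≈ -0.6639.
E_I = %ΔQ/%ΔI ≈ -0.44.
E_I < 0: inferior good.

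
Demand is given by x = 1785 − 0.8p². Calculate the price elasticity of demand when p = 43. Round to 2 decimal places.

-9.67

At p = 43, x = 305.8.
dx/dp = −2·0.8·p = −68.8.
Point elasticity E = (dx/dp)·(p/x) = -68.8 × 43/305.8 ≈ -9.67.
|E| > 1, so demand is elastic at this price.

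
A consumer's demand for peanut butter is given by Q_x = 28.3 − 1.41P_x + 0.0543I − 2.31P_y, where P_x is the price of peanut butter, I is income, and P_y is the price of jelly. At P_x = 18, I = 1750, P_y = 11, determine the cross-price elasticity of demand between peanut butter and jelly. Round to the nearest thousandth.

Q_x = 28.3 − 1.41(18) + 0.0543(1750) − 2.31(11) = 28.3 − 25.38 + 95.025 − 25.41 = 72.535.
∂Q_x/∂P_y = −2.31, so E_xy = -2.31·(11/72.535) ≈ -0.350.
E_xy < 0: the goods are complements.

-0.350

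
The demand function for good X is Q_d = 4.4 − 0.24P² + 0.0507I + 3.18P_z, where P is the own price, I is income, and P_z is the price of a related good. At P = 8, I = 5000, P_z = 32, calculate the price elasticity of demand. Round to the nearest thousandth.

-0.089

Substituting, Q_d = 4.4 − 0.24(8)² + 0.0507(5000) + 3.18(32) = 4.4 − 15.36 + 253.5 + 101.76 = 344.3.
∂Q_d/∂P = −2·0.24·P = -3.84, so E_p = -3.84·(8/344.3) ≈ -0.089.
|E_p| < 1: demand is inelastic.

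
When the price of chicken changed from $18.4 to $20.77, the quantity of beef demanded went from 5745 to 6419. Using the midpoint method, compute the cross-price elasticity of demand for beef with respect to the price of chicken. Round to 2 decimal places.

0.92

%ΔQ_x = (6419 − 5745)/[(5745+6419)/2] = 674/6082 ≈ 0.1108.
%ΔP_y = (20.77 − 18.4)/[(18.4+20.77)/2] ≈ 0.1210.
E_xy = 0.1108/0.1210 ≈ 0.92.
E_xy > 0, so beef and chicken are substitutes.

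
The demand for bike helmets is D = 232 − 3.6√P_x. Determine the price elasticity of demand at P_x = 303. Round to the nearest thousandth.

-0.185

At P_x = 303, D = 169.3352.
dD/dP_x = −3.6/(2√P_x) = −3.6/(2·17.4069).
Point elasticity E = (dD/dP_x)·(P_x/D) = -0.1034 × 303/169.3352 ≈ -0.185.
|E| < 1, so demand is inelastic at this price.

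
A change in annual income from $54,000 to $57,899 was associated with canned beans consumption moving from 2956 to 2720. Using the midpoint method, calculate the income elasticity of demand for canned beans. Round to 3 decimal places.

%ΔQ = (2720 − 2956)/[(2956+2720)/2] = -236/2838 ≈ -0.0832.
%ΔM = (57,899 − 54,000)/[(54,000+57,899)/2] = 3899/55949.5 ≈ 0.0697.
E_I = %ΔQ/%ΔM ≈ -1.193.
E_I < 0: inferior good.

-1.193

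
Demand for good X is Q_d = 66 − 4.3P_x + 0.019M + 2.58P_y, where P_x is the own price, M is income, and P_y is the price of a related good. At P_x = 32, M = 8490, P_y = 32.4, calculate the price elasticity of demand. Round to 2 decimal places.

Evaluating quantity at (P_x, M, P_y) gives Q_d = 66 − 4.3(32) + 0.019(8490) + 2.58(32.4) = 66 − 137.6 + 161.31 + 83.592 = 173.302.
∂Q_d/∂P_x = −4.3, so E_p = (−4.3)·(32/173.302) ≈ -0.79.
|E_p| < 1: demand is inelastic.

-0.79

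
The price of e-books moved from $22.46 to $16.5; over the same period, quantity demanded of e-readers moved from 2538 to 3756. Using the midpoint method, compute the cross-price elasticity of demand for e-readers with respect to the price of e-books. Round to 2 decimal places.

-1.27

%ΔQ_x = (3756 − 2538)/[(2538+3756)/2] = 1218/3147 ≈ 0.3870.
%ΔP_y = (16.5 − 22.46)/[(22.46+16.5)/2] ≈ -0.3060.
E_xy = 0.3870/-0.3060 ≈ -1.27.
E_xy < 0, so e-readers and e-books are complements.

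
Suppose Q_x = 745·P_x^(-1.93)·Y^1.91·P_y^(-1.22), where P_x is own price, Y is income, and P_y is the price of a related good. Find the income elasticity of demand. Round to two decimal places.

1.91

For a Cobb–Douglas (constant-elasticity) form Q_x = A·Y^α·…, the elasticity with respect to Y equals the exponent α at every point.
Here the exponent on Y is 1.91, so the income elasticity of demand is 1.91.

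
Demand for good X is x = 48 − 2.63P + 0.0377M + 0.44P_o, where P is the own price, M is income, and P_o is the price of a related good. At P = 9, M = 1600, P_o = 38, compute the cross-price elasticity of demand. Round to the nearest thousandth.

At the given point, x = 48 − 2.63(9) + 0.0377(1600) + 0.44(38) = 48 − 23.67 + 60.32 + 16.72 = 101.37.
∂x/∂P_o = +0.44, so E_xy = 0.44·(38/101.37) ≈ 0.165.
E_xy > 0: the goods are substitutes.

0.165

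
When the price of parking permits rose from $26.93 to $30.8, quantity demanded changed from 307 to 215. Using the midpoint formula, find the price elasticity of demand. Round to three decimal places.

-2.629

%Δq = (215 − 307)/[(307 + 215)/2] = -92/261 ≈ -0.3525.
%ΔP = (30.8 − 26.93)/[(26.93 + 30.8)/2] = 3.87/28.865 ≈ 0.1341.
Arc elasticity E = %Δq/%ΔP ≈ -0.3525/0.1341 ≈ -2.629.
|E| > 1: demand is elastic over this range.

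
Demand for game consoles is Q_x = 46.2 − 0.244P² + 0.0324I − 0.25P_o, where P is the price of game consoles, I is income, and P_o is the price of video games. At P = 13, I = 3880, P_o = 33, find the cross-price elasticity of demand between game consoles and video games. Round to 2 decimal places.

Q_x = 46.2 − 0.244(13)² + 0.0324(3880) − 0.25(33) = 46.2 − 41.236 + 125.712 − 8.25 = 122.426.
∂Q_x/∂P_o = −0.25, so E_xy = -0.25·(33/122.426) ≈ -0.07.
E_xy < 0: the goods are complements.

-0.07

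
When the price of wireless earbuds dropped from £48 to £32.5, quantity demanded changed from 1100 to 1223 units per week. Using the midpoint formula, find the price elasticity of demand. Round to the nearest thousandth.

-0.275

%ΔQ = (1223 − 1100)/[(1100 + 1223)/2] = 123/1161.5 ≈ 0.1059.
%ΔP = (32.5 − 48)/[(48 + 32.5)/2] = -15.5/40.25 ≈ -0.3851.
Arc elasticity E = %ΔQ/%ΔP ≈ 0.1059/-0.3851 ≈ -0.275.
|E| < 1: demand is inelastic over this range.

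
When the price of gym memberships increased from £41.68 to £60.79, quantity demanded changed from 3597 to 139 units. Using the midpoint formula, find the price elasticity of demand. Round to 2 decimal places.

%ΔQ = (139 − 3597)/[(3597 + 139)/2] = -3458/1868 ≈ -1.8512.
%ΔP = (60.79 − 41.68)/[(41.68 + 60.79)/2] = 19.11/51.235 ≈ 0.3730.
Arc elasticity E = %ΔQ/%ΔP ≈ -1.8512/0.3730 ≈ -4.96.
|E| > 1: demand is elastic over this range.

-4.96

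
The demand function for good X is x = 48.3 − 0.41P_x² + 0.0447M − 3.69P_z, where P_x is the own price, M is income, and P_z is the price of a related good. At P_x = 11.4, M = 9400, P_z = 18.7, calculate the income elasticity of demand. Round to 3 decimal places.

x = 48.3 − 0.41(11.4)² + 0.0447(9400) − 3.69(18.7) = 48.3 − 53.2836 + 420.18 − 69.003 = 346.1934.
∂x/∂M = +0.0447, so E_I = 0.0447·(9400/346.1934) ≈ 1.214.
E_I > 1: normal good (luxury).

1.214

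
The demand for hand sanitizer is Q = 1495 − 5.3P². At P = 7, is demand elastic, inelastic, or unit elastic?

inelastic

At P = 7, Q = 1235.3.
dQ/dP = −2·5.3·P = −74.2.
Point elasticity E = (dQ/dP)·(P/Q) = -74.2 × 7/1235.3 ≈ -0.420.
|E| ≈ 0.420 < 1, so demand is inelastic.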